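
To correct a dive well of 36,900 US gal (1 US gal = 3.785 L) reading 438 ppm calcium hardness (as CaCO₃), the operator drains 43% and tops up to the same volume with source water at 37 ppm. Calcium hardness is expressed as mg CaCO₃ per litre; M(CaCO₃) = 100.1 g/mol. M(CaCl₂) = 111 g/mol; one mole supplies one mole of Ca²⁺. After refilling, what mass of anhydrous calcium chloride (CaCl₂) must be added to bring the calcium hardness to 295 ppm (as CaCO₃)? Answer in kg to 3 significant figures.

4.56 kg

Volume: 36,900 US gal × 3.785 L/gal = 139,666 L.
After draining 43% and refilling: 438 × 0.57 + 37 × 0.43 = 265.57 ppm.
Deficit to target: 295 − 265.57 = 29.43 mg/L.
As CaCO₃: 29.43 mg/L × 139,666 L = 4110 g; ÷ 100.1 = 41.06 mol Ca²⁺.
Mass: 41.06 × 111 = 4558 g.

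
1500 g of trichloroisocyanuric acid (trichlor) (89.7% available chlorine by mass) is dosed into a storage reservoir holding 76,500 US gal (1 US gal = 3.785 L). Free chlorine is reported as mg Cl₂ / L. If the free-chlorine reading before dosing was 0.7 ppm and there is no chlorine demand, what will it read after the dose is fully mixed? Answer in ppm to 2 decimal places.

5.35 ppm

Volume: 76,500 US gal × 3.785 L/gal = 289,552 L.
Available chlorine delivered: 1500 g × 0.897 = 1346 g as Cl₂.
Concentration rise: 1346 g / 289,552 L = 4.647 mg/L = 4.65 ppm.
Final FC: 0.7 + 4.65 = 5.35 ppm.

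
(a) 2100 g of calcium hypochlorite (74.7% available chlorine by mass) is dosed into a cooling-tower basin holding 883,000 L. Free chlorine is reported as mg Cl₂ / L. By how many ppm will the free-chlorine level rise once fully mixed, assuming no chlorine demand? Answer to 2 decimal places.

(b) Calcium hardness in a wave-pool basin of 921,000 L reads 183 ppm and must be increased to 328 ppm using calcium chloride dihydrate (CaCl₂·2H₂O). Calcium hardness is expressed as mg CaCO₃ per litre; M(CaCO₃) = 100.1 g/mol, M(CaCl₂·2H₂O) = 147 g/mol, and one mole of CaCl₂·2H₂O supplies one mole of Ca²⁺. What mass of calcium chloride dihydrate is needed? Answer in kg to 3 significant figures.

(a) 1.78 ppm; (b) 196 kg

(a) Available chlorine delivered: 2100 g × 0.747 = 1569 g as Cl₂.
(a) Concentration rise: 1569 g / 883,000 L = 1.777 mg/L = 1.78 ppm.

(b) Hardness to add: (328 − 183) = 145 mg/L as CaCO₃ × 921,000 L = 133,500 g as CaCO₃.
(b) Moles of Ca²⁺ (1 mol Ca²⁺ ≡ 1 mol CaCO₃): 133,500 / 100.1 g/mol = 1334 mol.
(b) Mass of CaCl₂·2H₂O: 1334 × 147 = 196,100 g.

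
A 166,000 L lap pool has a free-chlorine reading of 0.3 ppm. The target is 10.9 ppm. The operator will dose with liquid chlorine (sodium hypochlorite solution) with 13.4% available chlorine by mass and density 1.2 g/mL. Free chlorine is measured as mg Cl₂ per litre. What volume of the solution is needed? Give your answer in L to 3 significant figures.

10.9 L

Chlorine deficit: 10.9 − 0.3 = 10.6 ppm = 10.6 mg/L as Cl₂.
Cl₂ equivalent needed: 10.6 mg/L × 166,000 L = 1,760,000 mg = 1760 g.
Product at 13.4% available chlorine: 1760 / 0.134 = 13,130 g.
Volume at density 1.2 g/mL: 13,130 g ÷ 1.2 g/mL = 10,940 mL.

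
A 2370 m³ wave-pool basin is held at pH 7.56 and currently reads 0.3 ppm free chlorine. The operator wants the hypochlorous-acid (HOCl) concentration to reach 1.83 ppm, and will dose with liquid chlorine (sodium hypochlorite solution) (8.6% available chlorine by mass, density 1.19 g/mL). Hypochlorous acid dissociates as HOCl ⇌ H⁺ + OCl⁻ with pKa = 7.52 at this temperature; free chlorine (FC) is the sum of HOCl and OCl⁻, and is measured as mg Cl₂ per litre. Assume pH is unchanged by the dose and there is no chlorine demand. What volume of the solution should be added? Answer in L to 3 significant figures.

81.9 L

Volume: 2370 m³ = 2,370,000 L.
[OCl⁻]/[HOCl] = 10^(pH − pKa) = 10^(7.56 − 7.52) = 1.096; fraction as HOCl = 1/(1 + 1.096) = 0.477.
Free chlorine required for 1.83 ppm HOCl: 1.83 / 0.477 = 3.837 ppm.
FC to add: 3.837 − 0.3 = 3.537 mg/L as Cl₂.
Cl₂ equivalent: 3.537 mg/L × 2,370,000 L = 8382 g.
Product at 8.6% available Cl: 8382 / 0.086 = 97,460 g.
Volume: 97,460 g ÷ 1.19 g/mL = 81,900 mL.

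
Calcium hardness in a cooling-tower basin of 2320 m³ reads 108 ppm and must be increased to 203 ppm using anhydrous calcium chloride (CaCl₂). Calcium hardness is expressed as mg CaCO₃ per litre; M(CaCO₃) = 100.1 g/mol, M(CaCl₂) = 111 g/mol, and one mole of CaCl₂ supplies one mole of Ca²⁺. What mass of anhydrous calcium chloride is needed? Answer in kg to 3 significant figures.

Volume: 2320 m³ = 2,320,000 L.
Hardness to add: (203 − 108) = 95 mg/L as CaCO₃ × 2,320,000 L = 220,400 g as CaCO₃.
Moles of Ca²⁺ (1 mol Ca²⁺ ≡ 1 mol CaCO₃): 220,400 / 100.1 g/mol = 2202 mol.
Mass of CaCl₂: 2202 × 111 = 244,400 g.

244 kg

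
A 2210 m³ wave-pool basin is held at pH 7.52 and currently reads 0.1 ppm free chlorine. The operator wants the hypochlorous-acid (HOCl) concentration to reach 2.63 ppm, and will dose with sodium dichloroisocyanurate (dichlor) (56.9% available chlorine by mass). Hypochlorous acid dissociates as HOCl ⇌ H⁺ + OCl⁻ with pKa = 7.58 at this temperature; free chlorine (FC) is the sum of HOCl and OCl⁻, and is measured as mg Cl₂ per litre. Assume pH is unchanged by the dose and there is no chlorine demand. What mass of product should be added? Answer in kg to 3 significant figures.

18.7 kg

Volume: 2210 m³ = 2,210,000 L.
[OCl⁻]/[HOCl] = 10^(pH − pKa) = 10^(7.52 − 7.58) = 0.871; fraction as HOCl = 1/(1 + 0.871) = 0.5345.
Free chlorine required for 2.63 ppm HOCl: 2.63 / 0.5345 = 4.921 ppm.
FC to add: 4.921 − 0.1 = 4.821 mg/L as Cl₂.
Cl₂ equivalent: 4.821 mg/L × 2,210,000 L = 10,650 g.
Product at 56.9% available Cl: 10,650 / 0.569 = 18,720 g.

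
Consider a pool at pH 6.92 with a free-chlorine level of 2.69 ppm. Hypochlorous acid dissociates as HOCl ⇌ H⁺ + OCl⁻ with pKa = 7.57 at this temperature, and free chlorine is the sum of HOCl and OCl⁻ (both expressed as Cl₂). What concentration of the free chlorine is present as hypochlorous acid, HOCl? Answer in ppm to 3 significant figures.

2.20 ppm

[OCl⁻]/[HOCl] = 10^(pH − pKa) = 10^(6.92 − 7.57) = 10^-0.65 = 0.2239.
Fraction as HOCl = 1 / (1 + 0.2239) = 0.8171.
HOCl = 0.8171 × 2.69 ppm = 2.198 ppm.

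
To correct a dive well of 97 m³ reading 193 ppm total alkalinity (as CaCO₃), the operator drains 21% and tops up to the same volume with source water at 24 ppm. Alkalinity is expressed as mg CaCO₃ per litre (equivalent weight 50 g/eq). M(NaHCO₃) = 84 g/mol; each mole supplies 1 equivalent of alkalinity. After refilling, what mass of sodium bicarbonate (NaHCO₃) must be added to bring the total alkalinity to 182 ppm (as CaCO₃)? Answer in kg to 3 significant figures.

Volume: 97 m³ = 97,000 L.
After draining 21% and refilling: 193 × 0.79 + 24 × 0.21 = 157.51 ppm.
Deficit to target: 182 − 157.51 = 24.49 mg/L.
As CaCO₃: 24.49 mg/L × 97,000 L = 2376 g; ÷ 50 g/eq ÷ 1 = 47.51 mol NaHCO₃.
Mass: 47.51 × 84 = 3991 g.

3.99 kg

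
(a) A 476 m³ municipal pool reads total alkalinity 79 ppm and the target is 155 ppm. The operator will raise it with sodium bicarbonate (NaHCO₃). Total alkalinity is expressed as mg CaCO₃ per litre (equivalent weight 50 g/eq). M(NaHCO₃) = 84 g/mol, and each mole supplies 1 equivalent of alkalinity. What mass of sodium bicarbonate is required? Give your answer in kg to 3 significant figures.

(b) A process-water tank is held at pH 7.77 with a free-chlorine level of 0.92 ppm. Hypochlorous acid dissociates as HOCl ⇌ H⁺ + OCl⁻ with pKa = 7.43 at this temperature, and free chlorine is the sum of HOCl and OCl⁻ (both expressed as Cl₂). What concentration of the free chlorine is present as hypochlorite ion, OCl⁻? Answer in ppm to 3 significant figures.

(a) Volume: 476 m³ = 476,000 L.
(a) Alkalinity to add: (155 − 79) = 76 mg/L as CaCO₃ × 476,000 L = 36,180 g as CaCO₃.
(a) Equivalents: 36,180 g ÷ 50 g/eq = 723.5 eq.
(a) NaHCO₃ supplies 1 eq per mole → 723.5 mol.
(a) Mass: 723.5 mol × 84 g/mol = 60,780 g.

(b) [OCl⁻]/[HOCl] = 10^(pH − pKa) = 10^(7.77 − 7.43) = 10^0.34 = 2.188.
(b) Fraction as HOCl = 1 / (1 + 2.188) = 0.3137.
(b) OCl⁻ = (1 − 0.3137) × 0.92 ppm = 0.6314 ppm.

(a) 60.8 kg; (b) 0.631 ppm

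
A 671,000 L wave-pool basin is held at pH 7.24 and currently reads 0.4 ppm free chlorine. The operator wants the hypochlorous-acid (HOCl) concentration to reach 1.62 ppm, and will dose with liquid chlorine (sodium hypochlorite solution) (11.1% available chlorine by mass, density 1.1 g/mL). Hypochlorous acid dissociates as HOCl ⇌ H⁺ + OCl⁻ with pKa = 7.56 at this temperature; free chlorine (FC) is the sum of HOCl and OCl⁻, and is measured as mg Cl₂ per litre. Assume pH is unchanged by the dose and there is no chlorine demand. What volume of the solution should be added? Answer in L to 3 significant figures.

11.0 L

[OCl⁻]/[HOCl] = 10^(pH − pKa) = 10^(7.24 − 7.56) = 0.4786; fraction as HOCl = 1/(1 + 0.4786) = 0.6763.
Free chlorine required for 1.62 ppm HOCl: 1.62 / 0.6763 = 2.395 ppm.
FC to add: 2.395 − 0.4 = 1.995 mg/L as Cl₂.
Cl₂ equivalent: 1.995 mg/L × 671,000 L = 1339 g.
Product at 11.1% available Cl: 1339 / 0.111 = 12,060 g.
Volume: 12,060 g ÷ 1.1 g/mL = 10,970 mL.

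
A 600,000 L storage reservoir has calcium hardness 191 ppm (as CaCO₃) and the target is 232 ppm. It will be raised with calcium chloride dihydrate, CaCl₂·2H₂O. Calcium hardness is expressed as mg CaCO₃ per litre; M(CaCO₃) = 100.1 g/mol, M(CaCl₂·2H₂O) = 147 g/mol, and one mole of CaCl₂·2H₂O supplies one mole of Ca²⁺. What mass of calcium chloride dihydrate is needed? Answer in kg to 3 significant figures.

36.1 kg

Hardness to add: (232 − 191) = 41 mg/L as CaCO₃ × 600,000 L = 24,600 g as CaCO₃.
Moles of Ca²⁺ (1 mol Ca²⁺ ≡ 1 mol CaCO₃): 24,600 / 100.1 g/mol = 245.8 mol.
Mass of CaCl₂·2H₂O: 245.8 × 147 = 36,130 g.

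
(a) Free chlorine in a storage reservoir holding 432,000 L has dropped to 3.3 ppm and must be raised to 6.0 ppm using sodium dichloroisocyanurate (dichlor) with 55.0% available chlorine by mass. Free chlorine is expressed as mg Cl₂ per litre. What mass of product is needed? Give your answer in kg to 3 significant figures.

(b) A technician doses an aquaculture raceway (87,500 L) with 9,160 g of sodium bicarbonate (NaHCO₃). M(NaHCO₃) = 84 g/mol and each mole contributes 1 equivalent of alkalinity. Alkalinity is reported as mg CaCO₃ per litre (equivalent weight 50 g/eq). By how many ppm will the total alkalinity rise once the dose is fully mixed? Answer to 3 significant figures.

(a) 2.12 kg; (b) 62.3 ppm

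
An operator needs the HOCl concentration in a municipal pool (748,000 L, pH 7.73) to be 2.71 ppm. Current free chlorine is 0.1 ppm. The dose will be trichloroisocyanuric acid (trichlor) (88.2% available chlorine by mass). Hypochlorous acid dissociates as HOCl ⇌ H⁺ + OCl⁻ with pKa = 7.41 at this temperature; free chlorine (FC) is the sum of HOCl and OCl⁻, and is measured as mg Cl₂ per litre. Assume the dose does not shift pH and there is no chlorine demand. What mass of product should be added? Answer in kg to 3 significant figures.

7.02 kg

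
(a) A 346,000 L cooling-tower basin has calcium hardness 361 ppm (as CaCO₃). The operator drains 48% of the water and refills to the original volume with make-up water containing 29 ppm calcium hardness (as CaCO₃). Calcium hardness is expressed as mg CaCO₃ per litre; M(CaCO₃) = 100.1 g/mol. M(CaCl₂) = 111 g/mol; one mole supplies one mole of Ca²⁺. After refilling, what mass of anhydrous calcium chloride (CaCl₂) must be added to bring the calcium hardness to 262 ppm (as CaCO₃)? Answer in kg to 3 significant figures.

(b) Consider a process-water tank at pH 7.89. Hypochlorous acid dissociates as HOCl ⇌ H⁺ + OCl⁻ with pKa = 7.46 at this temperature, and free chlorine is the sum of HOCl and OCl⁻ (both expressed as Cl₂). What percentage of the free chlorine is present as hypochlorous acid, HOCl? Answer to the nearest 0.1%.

(a) After draining 48% and refilling: 361 × 0.52 + 29 × 0.48 = 201.64 ppm.
(a) Deficit to target: 262 − 201.64 = 60.36 mg/L.
(a) As CaCO₃: 60.36 mg/L × 346,000 L = 20,880 g; ÷ 100.1 = 208.6 mol Ca²⁺.
(a) Mass: 208.6 × 111 = 23,160 g.

(b) [OCl⁻]/[HOCl] = 10^(pH − pKa) = 10^(7.89 − 7.46) = 10^0.43 = 2.692.
(b) Fraction as HOCl = 1 / (1 + 2.692) = 0.2709.

(a) 23.2 kg; (b) 27.1%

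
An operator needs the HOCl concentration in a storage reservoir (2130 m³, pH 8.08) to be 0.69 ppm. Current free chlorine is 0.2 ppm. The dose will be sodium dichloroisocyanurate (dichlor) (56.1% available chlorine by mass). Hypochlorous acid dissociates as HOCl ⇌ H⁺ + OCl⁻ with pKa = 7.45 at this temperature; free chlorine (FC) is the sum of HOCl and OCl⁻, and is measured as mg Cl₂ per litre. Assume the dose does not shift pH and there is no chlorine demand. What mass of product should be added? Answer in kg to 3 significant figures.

Volume: 2130 m³ = 2,130,000 L.
[OCl⁻]/[HOCl] = 10^(pH − pKa) = 10^(8.08 − 7.45) = 4.266; fraction as HOCl = 1/(1 + 4.266) = 0.1899.
Free chlorine required for 0.69 ppm HOCl: 0.69 / 0.1899 = 3.633 ppm.
FC to add: 3.633 − 0.2 = 3.433 mg/L as Cl₂.
Cl₂ equivalent: 3.433 mg/L × 2,130,000 L = 7313 g.
Product at 56.1% available Cl: 7313 / 0.561 = 13,040 g.

13.0 kg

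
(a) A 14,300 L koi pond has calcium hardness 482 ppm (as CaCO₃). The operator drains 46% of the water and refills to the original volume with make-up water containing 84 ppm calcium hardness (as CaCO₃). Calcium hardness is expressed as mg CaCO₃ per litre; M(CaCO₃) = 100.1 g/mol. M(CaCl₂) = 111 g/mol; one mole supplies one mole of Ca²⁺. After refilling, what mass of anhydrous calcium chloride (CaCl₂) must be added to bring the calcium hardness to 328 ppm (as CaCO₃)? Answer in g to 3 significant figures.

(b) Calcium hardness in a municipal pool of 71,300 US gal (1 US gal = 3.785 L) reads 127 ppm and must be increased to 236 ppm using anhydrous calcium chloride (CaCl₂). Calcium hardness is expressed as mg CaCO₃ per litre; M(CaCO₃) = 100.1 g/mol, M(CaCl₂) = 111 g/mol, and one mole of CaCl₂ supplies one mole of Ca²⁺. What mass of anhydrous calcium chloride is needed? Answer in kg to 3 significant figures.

(a) After draining 46% and refilling: 482 × 0.54 + 84 × 0.46 = 298.92 ppm.
(a) Deficit to target: 328 − 298.92 = 29.08 mg/L.
(a) As CaCO₃: 29.08 mg/L × 14,300 L = 415.8 g; ÷ 100.1 = 4.154 mol Ca²⁺.
(a) Mass: 4.154 × 111 = 461.1 g.

(b) Volume: 71,300 US gal × 3.785 L/gal = 269,870 L.
(b) Hardness to add: (236 − 127) = 109 mg/L as CaCO₃ × 269,870 L = 29,420 g as CaCO₃.
(b) Moles of Ca²⁺ (1 mol Ca²⁺ ≡ 1 mol CaCO₃): 29,420 / 100.1 g/mol = 293.9 mol.
(b) Mass of CaCl₂: 293.9 × 111 = 32,620 g.

(a) 461 g; (b) 32.6 kg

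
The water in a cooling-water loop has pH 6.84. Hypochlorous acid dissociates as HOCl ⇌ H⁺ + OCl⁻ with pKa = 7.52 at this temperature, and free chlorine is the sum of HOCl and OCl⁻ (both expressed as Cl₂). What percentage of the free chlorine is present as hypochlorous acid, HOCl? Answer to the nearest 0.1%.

82.7%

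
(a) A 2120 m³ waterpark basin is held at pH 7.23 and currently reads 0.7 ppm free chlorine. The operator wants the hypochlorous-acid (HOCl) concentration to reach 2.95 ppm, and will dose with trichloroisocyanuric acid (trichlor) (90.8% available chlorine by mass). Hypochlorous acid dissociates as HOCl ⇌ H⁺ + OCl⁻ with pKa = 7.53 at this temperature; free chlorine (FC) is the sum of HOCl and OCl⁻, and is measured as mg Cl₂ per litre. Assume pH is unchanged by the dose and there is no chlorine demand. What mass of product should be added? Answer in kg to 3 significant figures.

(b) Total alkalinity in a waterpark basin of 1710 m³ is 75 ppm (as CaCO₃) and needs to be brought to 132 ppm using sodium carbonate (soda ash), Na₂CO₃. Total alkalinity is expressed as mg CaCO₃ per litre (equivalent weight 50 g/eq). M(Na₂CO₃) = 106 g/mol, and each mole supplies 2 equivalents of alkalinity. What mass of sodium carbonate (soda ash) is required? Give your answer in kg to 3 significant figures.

(a) Volume: 2120 m³ = 2,120,000 L.
(a) [OCl⁻]/[HOCl] = 10^(pH − pKa) = 10^(7.23 − 7.53) = 0.5012; fraction as HOCl = 1/(1 + 0.5012) = 0.6661.
(a) Free chlorine required for 2.95 ppm HOCl: 2.95 / 0.6661 = 4.429 ppm.
(a) FC to add: 4.429 − 0.7 = 3.729 mg/L as Cl₂.
(a) Cl₂ equivalent: 3.729 mg/L × 2,120,000 L = 7904 g.
(a) Product at 90.8% available Cl: 7904 / 0.908 = 8705 g.

(b) Volume: 1710 m³ = 1,710,000 L.
(b) Alkalinity to add: (132 − 75) = 57 mg/L as CaCO₃ × 1,710,000 L = 97,470 g as CaCO₃.
(b) Equivalents: 97,470 g ÷ 50 g/eq = 1949 eq.
(b) Each mole of Na₂CO₃ supplies 2 eq, so 1949 / 2 = 974.7 mol.
(b) Mass: 974.7 mol × 106 g/mol = 103,300 g.

(a) 8.71 kg; (b) 103 kg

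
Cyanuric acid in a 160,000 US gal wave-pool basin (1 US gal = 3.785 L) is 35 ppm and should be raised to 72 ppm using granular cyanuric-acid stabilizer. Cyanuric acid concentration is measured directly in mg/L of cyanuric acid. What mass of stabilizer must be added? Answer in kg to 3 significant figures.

Volume: 160,000 US gal × 3.785 L/gal = 605,600 L.
CYA to add: (72 − 35) = 37 mg/L × 605,600 L = 22,410 g cyanuric acid.

22.4 kg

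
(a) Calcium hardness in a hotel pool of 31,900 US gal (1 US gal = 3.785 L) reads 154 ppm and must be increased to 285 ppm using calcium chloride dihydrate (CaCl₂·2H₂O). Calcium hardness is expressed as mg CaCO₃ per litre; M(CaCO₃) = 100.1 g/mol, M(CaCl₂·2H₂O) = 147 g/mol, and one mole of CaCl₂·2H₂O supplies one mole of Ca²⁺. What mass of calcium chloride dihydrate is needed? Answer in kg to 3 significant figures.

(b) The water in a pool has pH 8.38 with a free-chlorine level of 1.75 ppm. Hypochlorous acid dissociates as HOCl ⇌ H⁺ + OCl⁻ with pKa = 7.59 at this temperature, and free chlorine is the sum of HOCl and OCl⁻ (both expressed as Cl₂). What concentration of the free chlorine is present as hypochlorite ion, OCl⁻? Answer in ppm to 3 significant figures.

(a) Volume: 31,900 US gal × 3.785 L/gal = 120,742 L.
(a) Hardness to add: (285 − 154) = 131 mg/L as CaCO₃ × 120,742 L = 15,820 g as CaCO₃.
(a) Moles of Ca²⁺ (1 mol Ca²⁺ ≡ 1 mol CaCO₃): 15,820 / 100.1 g/mol = 158 mol.
(a) Mass of CaCl₂·2H₂O: 158 × 147 = 23,230 g.

(b) [OCl⁻]/[HOCl] = 10^(pH − pKa) = 10^(8.38 − 7.59) = 10^0.79 = 6.166.
(b) Fraction as HOCl = 1 / (1 + 6.166) = 0.1395.
(b) OCl⁻ = (1 − 0.1395) × 1.75 ppm = 1.506 ppm.

(a) 23.2 kg; (b) 1.51 ppm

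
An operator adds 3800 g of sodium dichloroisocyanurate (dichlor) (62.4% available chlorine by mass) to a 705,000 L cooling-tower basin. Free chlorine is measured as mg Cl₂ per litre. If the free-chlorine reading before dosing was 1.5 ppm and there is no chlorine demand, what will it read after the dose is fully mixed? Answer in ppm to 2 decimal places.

Available chlorine delivered: 3800 g × 0.624 = 2371 g as Cl₂.
Concentration rise: 2371 g / 705,000 L = 3.363 mg/L = 3.36 ppm.
Final FC: 1.5 + 3.36 = 4.86 ppm.

4.86 ppm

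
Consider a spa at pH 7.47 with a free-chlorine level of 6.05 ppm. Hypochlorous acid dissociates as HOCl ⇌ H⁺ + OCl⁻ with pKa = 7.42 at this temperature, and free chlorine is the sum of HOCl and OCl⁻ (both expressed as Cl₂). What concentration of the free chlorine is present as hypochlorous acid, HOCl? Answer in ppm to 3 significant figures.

[OCl⁻]/[HOCl] = 10^(pH − pKa) = 10^(7.47 − 7.42) = 10^0.05 = 1.122.
Fraction as HOCl = 1 / (1 + 1.122) = 0.4712.
HOCl = 0.4712 × 6.05 ppm = 2.851 ppm.

2.85 ppm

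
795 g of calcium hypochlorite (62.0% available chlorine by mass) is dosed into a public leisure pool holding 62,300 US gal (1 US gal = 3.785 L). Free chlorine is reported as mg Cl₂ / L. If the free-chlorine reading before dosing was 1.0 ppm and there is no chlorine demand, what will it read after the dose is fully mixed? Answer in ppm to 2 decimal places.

Volume: 62,300 US gal × 3.785 L/gal = 235,806 L.
Available chlorine delivered: 795 g × 0.62 = 492.9 g as Cl₂.
Concentration rise: 492.9 g / 235,806 L = 2.09 mg/L = 2.09 ppm.
Final FC: 1.0 + 2.09 = 3.09 ppm.

3.09 ppm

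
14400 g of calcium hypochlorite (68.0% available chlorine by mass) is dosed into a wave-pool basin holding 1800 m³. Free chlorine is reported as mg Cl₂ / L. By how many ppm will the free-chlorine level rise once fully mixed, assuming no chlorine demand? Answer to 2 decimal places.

Volume: 1800 m³ = 1,800,000 L.
Available chlorine delivered: 14,400 g × 0.68 = 9792 g as Cl₂.
Concentration rise: 9792 g / 1,800,000 L = 5.44 mg/L = 5.44 ppm.

5.44 ppm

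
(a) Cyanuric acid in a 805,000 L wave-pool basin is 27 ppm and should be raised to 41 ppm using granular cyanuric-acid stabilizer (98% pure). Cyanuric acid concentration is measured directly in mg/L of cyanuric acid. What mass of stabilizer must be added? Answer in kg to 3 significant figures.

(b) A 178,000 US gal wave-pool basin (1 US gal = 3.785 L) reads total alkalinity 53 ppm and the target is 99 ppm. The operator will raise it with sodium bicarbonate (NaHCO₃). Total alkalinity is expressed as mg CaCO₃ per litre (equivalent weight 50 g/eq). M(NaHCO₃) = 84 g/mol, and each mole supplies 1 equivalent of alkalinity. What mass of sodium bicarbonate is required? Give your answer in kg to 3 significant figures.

(a) 11.5 kg; (b) 52.1 kg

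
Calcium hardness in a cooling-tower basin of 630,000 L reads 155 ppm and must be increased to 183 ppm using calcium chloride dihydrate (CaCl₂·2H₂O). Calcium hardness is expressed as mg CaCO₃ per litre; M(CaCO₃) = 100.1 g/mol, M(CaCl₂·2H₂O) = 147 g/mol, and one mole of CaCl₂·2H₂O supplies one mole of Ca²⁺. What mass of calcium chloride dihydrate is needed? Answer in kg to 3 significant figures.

Hardness to add: (183 − 155) = 28 mg/L as CaCO₃ × 630,000 L = 17,640 g as CaCO₃.
Moles of Ca²⁺ (1 mol Ca²⁺ ≡ 1 mol CaCO₃): 17,640 / 100.1 g/mol = 176.2 mol.
Mass of CaCl₂·2H₂O: 176.2 × 147 = 25,900 g.

25.9 kg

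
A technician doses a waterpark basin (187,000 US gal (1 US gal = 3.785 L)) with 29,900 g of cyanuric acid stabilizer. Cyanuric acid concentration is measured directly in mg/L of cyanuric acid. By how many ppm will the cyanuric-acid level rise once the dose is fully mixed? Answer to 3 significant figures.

Volume: 187,000 US gal × 3.785 L/gal = 707,795 L.
Rise: 29,900 g / 707,795 L × 1000 = 42.24 mg/L.

42.2 ppm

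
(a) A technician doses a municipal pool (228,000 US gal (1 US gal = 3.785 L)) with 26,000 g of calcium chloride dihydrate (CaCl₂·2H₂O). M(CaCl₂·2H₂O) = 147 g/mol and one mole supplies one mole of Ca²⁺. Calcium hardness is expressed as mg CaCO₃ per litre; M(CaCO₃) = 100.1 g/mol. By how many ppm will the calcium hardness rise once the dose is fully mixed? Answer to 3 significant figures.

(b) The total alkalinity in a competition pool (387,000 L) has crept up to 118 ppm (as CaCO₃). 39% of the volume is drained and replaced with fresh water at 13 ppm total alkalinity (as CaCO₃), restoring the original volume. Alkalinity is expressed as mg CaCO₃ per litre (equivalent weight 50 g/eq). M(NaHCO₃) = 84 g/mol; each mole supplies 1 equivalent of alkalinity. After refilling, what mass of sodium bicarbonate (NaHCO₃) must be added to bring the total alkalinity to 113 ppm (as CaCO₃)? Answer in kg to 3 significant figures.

(a) Volume: 228,000 US gal × 3.785 L/gal = 862,980 L.
(a) Moles of Ca²⁺: 26,000 g ÷ 147 g/mol = 176.9 mol.
(a) As CaCO₃: 176.9 mol × 100.1 g/mol = 17,700 g.
(a) Rise: 17,700 g / 862,980 L × 1000 = 20.52 mg/L.

(b) After draining 39% and refilling: 118 × 0.61 + 13 × 0.39 = 77.05 ppm.
(b) Deficit to target: 113 − 77.05 = 35.95 mg/L.
(b) As CaCO₃: 35.95 mg/L × 387,000 L = 13,910 g; ÷ 50 g/eq ÷ 1 = 278.3 mol NaHCO₃.
(b) Mass: 278.3 × 84 = 23,370 g.

(a) 20.5 ppm; (b) 23.4 kg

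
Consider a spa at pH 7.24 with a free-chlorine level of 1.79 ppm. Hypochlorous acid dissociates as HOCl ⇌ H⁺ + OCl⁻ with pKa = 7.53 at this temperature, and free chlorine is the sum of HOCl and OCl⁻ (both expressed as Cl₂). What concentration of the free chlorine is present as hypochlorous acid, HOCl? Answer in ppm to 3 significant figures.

[OCl⁻]/[HOCl] = 10^(pH − pKa) = 10^(7.24 − 7.53) = 10^-0.29 = 0.5129.
Fraction as HOCl = 1 / (1 + 0.5129) = 0.661.
HOCl = 0.661 × 1.79 ppm = 1.183 ppm.

1.18 ppm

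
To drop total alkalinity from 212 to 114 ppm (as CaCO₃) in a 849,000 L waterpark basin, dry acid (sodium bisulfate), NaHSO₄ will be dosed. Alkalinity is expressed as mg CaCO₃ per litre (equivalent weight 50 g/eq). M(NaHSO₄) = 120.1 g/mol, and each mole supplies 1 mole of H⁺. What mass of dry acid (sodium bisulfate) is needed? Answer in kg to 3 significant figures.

Alkalinity to neutralize: (212 − 114) = 98 mg/L as CaCO₃ × 849,000 L = 83,200 g as CaCO₃.
Equivalents of H⁺ required: 83,200 ÷ 50 g/eq = 1664 eq = 1664 mol NaHSO₄.
Mass of NaHSO₄: 1664 × 120.1 = 199,900 g.

200 kg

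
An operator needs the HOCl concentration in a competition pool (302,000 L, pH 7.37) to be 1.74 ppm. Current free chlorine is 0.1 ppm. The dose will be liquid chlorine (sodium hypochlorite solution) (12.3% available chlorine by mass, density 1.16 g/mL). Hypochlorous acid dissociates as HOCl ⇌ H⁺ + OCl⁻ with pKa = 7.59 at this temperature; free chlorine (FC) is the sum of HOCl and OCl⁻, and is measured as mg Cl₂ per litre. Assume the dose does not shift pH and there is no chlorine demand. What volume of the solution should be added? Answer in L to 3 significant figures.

5.69 L

[OCl⁻]/[HOCl] = 10^(pH − pKa) = 10^(7.37 − 7.59) = 0.6026; fraction as HOCl = 1/(1 + 0.6026) = 0.624.
Free chlorine required for 1.74 ppm HOCl: 1.74 / 0.624 = 2.788 ppm.
FC to add: 2.788 − 0.1 = 2.688 mg/L as Cl₂.
Cl₂ equivalent: 2.688 mg/L × 302,000 L = 811.9 g.
Product at 12.3% available Cl: 811.9 / 0.123 = 6601 g.
Volume: 6601 g ÷ 1.16 g/mL = 5690 mL.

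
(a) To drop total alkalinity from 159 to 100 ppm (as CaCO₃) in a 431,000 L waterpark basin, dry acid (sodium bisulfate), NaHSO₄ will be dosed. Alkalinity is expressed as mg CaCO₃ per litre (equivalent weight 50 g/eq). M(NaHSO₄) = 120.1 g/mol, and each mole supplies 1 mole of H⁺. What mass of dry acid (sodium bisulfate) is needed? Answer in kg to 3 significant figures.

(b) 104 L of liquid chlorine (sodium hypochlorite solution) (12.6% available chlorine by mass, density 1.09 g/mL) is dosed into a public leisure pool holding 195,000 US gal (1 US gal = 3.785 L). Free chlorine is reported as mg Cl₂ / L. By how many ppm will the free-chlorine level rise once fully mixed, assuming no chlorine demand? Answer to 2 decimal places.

(a) Alkalinity to neutralize: (159 − 100) = 59 mg/L as CaCO₃ × 431,000 L = 25,430 g as CaCO₃.
(a) Equivalents of H⁺ required: 25,430 ÷ 50 g/eq = 508.6 eq = 508.6 mol NaHSO₄.
(a) Mass of NaHSO₄: 508.6 × 120.1 = 61,080 g.

(b) Volume: 195,000 US gal × 3.785 L/gal = 738,075 L.
(b) Mass of solution: 104 L × 1000 mL/L × 1.09 g/mL = 113,400 g.
(b) Available chlorine delivered: 113,400 g × 0.126 = 14,280 g as Cl₂.
(b) Concentration rise: 14,280 g / 738,075 L = 19.35 mg/L = 19.35 ppm.

(a) 61.1 kg; (b) 19.35 ppm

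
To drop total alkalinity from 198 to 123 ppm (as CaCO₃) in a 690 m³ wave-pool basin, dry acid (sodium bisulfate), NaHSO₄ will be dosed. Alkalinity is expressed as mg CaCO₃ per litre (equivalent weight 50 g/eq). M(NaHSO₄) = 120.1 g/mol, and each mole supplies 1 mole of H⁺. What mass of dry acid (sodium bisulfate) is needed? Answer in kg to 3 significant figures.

124 kg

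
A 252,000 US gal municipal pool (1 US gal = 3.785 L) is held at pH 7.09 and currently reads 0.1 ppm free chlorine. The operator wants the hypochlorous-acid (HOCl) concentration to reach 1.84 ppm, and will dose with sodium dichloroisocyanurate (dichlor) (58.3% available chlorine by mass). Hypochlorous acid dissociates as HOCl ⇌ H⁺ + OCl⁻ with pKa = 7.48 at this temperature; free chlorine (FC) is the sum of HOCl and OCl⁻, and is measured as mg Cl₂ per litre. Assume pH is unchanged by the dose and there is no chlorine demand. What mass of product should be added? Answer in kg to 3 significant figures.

4.07 kg

Volume: 252,000 US gal × 3.785 L/gal = 953,820 L.
[OCl⁻]/[HOCl] = 10^(pH − pKa) = 10^(7.09 − 7.48) = 0.4074; fraction as HOCl = 1/(1 + 0.4074) = 0.7105.
Free chlorine required for 1.84 ppm HOCl: 1.84 / 0.7105 = 2.59 ppm.
FC to add: 2.59 − 0.1 = 2.49 mg/L as Cl₂.
Cl₂ equivalent: 2.49 mg/L × 953,820 L = 2375 g.
Product at 58.3% available Cl: 2375 / 0.583 = 4073 g.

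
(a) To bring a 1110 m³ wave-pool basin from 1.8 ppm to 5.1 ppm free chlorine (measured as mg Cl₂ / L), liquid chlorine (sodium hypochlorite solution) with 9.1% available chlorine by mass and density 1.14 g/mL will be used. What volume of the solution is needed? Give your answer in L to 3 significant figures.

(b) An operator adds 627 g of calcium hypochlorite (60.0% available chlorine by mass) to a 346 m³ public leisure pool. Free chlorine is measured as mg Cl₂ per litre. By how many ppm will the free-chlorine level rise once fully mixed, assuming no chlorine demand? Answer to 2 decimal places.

(a) Volume: 1110 m³ = 1,110,000 L.
(a) Chlorine deficit: 5.1 − 1.8 = 3.3 ppm = 3.3 mg/L as Cl₂.
(a) Cl₂ equivalent needed: 3.3 mg/L × 1,110,000 L = 3,663,000 mg = 3663 g.
(a) Product at 9.1% available chlorine: 3663 / 0.091 = 40,250 g.
(a) Volume at density 1.14 g/mL: 40,250 g ÷ 1.14 g/mL = 35,310 mL.

(b) Volume: 346 m³ = 346,000 L.
(b) Available chlorine delivered: 627 g × 0.6 = 376.2 g as Cl₂.
(b) Concentration rise: 376.2 g / 346,000 L = 1.087 mg/L = 1.09 ppm.

(a) 35.3 L; (b) 1.09 ppm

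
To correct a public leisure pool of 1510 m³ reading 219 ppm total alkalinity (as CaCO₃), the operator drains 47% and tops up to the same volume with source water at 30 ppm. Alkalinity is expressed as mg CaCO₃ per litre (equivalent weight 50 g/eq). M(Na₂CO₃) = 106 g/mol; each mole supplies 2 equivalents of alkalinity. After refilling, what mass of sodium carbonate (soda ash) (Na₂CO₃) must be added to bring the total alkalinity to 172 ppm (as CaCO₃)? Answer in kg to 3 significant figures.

Volume: 1510 m³ = 1,510,000 L.
After draining 47% and refilling: 219 × 0.53 + 30 × 0.47 = 130.17 ppm.
Deficit to target: 172 − 130.17 = 41.83 mg/L.
As CaCO₃: 41.83 mg/L × 1,510,000 L = 63,160 g; ÷ 50 g/eq ÷ 2 = 631.6 mol Na₂CO₃.
Mass: 631.6 × 106 = 66,950 g.

67.0 kg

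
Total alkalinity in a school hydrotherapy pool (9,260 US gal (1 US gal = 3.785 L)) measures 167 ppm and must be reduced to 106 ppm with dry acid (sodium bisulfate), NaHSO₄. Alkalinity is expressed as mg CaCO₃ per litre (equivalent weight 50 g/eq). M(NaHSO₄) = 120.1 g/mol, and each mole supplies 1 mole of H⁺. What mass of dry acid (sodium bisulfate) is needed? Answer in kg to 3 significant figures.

Volume: 9,260 US gal × 3.785 L/gal = 35,049 L.
Alkalinity to neutralize: (167 − 106) = 61 mg/L as CaCO₃ × 35,049 L = 2138 g as CaCO₃.
Equivalents of H⁺ required: 2138 ÷ 50 g/eq = 42.76 eq = 42.76 mol NaHSO₄.
Mass of NaHSO₄: 42.76 × 120.1 = 5135 g.

5.14 kg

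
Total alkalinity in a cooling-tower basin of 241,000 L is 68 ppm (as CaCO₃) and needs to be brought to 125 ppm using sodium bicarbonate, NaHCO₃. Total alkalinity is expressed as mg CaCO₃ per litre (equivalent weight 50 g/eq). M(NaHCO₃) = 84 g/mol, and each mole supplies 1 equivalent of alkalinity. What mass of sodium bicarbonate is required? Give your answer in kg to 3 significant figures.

23.1 kg

Alkalinity to add: (125 − 68) = 57 mg/L as CaCO₃ × 241,000 L = 13,740 g as CaCO₃.
Equivalents: 13,740 g ÷ 50 g/eq = 274.7 eq.
NaHCO₃ supplies 1 eq per mole → 274.7 mol.
Mass: 274.7 mol × 84 g/mol = 23,080 g.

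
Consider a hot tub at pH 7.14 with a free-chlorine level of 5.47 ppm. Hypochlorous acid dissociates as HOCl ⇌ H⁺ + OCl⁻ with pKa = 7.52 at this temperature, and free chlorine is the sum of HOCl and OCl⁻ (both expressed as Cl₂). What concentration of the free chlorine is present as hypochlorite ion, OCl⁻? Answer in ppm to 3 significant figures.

1.61 ppm

[OCl⁻]/[HOCl] = 10^(pH − pKa) = 10^(7.14 − 7.52) = 10^-0.38 = 0.4169.
Fraction as HOCl = 1 / (1 + 0.4169) = 0.7058.
OCl⁻ = (1 − 0.7058) × 5.47 ppm = 1.609 ppm.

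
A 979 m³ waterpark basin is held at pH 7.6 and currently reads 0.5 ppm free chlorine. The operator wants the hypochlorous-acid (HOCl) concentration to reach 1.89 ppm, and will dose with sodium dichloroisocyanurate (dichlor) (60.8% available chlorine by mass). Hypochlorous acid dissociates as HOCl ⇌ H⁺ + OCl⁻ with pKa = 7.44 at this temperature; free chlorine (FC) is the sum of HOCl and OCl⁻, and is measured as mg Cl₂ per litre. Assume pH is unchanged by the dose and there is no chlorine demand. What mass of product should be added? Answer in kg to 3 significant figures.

Volume: 979 m³ = 979,000 L.
[OCl⁻]/[HOCl] = 10^(pH − pKa) = 10^(7.6 − 7.44) = 1.445; fraction as HOCl = 1/(1 + 1.445) = 0.4089.
Free chlorine required for 1.89 ppm HOCl: 1.89 / 0.4089 = 4.622 ppm.
FC to add: 4.622 − 0.5 = 4.122 mg/L as Cl₂.
Cl₂ equivalent: 4.122 mg/L × 979,000 L = 4035 g.
Product at 60.8% available Cl: 4035 / 0.608 = 6637 g.

6.64 kg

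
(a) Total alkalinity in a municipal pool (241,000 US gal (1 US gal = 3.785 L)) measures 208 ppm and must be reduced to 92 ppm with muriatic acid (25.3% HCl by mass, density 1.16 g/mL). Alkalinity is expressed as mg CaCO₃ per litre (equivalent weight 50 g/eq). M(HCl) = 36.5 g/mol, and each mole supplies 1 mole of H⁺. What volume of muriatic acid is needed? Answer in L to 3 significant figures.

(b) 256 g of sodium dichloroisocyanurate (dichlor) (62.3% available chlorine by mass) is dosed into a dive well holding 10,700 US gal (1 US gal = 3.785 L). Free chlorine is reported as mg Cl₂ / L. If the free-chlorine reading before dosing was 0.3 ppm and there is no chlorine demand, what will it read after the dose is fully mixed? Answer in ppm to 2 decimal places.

(a) 263 L; (b) 4.24 ppm

(a) Volume: 241,000 US gal × 3.785 L/gal = 912,185 L.
(a) Alkalinity to neutralize: (208 − 92) = 116 mg/L as CaCO₃ × 912,185 L = 105,800 g as CaCO₃.
(a) Equivalents of H⁺ required: 105,800 ÷ 50 g/eq = 2116 eq = 2116 mol HCl.
(a) Mass of HCl: 2116 × 36.5 = 77,240 g.
(a) Mass of 25.3% solution: 77,240 / 0.253 = 305,300 g.
(a) Volume: 305,300 g ÷ 1.16 g/mL = 263,200 mL.

(b) Volume: 10,700 US gal × 3.785 L/gal = 40,500 L.
(b) Available chlorine delivered: 256 g × 0.623 = 159.5 g as Cl₂.
(b) Concentration rise: 159.5 g / 40,500 L = 3.938 mg/L = 3.94 ppm.
(b) Final FC: 0.3 + 3.94 = 4.24 ppm.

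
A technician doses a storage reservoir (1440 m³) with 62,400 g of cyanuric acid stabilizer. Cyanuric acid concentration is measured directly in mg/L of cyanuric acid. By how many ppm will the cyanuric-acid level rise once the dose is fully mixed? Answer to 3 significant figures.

Volume: 1440 m³ = 1,440,000 L.
Rise: 62,400 g / 1,440,000 L × 1000 = 43.33 mg/L.

43.3 ppm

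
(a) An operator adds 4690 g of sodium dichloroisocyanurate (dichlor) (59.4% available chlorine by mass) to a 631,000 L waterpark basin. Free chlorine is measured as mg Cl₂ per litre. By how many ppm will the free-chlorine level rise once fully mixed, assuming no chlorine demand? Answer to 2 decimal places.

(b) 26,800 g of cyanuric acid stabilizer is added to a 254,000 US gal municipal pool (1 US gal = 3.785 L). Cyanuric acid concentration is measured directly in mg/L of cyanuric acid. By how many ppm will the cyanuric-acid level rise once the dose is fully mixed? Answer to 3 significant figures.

(a) Available chlorine delivered: 4690 g × 0.594 = 2786 g as Cl₂.
(a) Concentration rise: 2786 g / 631,000 L = 4.415 mg/L = 4.41 ppm.

(b) Volume: 254,000 US gal × 3.785 L/gal = 961,390 L.
(b) Rise: 26,800 g / 961,390 L × 1000 = 27.88 mg/L.

(a) 4.41 ppm; (b) 27.9 ppm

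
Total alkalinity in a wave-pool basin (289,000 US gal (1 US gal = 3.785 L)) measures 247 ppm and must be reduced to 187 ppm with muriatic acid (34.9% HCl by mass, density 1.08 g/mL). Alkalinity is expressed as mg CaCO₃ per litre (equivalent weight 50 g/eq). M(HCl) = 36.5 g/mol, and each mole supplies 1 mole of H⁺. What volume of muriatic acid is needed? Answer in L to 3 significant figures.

Volume: 289,000 US gal × 3.785 L/gal = 1,093,865 L.
Alkalinity to neutralize: (247 − 187) = 60 mg/L as CaCO₃ × 1,093,865 L = 65,630 g as CaCO₃.
Equivalents of H⁺ required: 65,630 ÷ 50 g/eq = 1313 eq = 1313 mol HCl.
Mass of HCl: 1313 × 36.5 = 47,910 g.
Mass of 34.9% solution: 47,910 / 0.349 = 137,300 g.
Volume: 137,300 g ÷ 1.08 g/mL = 127,100 mL.

127 L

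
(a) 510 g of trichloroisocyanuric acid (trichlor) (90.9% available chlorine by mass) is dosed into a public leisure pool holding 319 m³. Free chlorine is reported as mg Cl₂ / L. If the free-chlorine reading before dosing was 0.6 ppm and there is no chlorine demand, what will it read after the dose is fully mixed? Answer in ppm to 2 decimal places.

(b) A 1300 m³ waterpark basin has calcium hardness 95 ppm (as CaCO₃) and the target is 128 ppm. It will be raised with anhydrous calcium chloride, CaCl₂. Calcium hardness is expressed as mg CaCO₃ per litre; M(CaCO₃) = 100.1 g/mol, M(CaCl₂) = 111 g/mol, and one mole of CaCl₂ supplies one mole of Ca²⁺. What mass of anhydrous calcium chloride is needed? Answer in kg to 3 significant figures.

(a) Volume: 319 m³ = 319,000 L.
(a) Available chlorine delivered: 510 g × 0.909 = 463.6 g as Cl₂.
(a) Concentration rise: 463.6 g / 319,000 L = 1.453 mg/L = 1.45 ppm.
(a) Final FC: 0.6 + 1.45 = 2.05 ppm.

(b) Volume: 1300 m³ = 1,300,000 L.
(b) Hardness to add: (128 − 95) = 33 mg/L as CaCO₃ × 1,300,000 L = 42,900 g as CaCO₃.
(b) Moles of Ca²⁺ (1 mol Ca²⁺ ≡ 1 mol CaCO₃): 42,900 / 100.1 g/mol = 428.6 mol.
(b) Mass of CaCl₂: 428.6 × 111 = 47,570 g.

(a) 2.05 ppm; (b) 47.6 kg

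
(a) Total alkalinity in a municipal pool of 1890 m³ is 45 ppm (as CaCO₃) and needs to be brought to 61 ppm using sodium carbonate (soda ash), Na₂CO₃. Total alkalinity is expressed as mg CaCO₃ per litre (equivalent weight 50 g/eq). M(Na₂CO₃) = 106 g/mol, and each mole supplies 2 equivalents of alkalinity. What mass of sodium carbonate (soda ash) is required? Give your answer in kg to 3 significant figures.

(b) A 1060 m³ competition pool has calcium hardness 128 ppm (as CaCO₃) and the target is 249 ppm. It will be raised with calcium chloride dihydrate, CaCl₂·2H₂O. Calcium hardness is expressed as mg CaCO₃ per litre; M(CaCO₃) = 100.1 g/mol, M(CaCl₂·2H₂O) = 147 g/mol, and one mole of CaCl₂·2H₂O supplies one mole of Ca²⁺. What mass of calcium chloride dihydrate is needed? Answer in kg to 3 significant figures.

(a) 32.1 kg; (b) 188 kg

(a) Volume: 1890 m³ = 1,890,000 L.
(a) Alkalinity to add: (61 − 45) = 16 mg/L as CaCO₃ × 1,890,000 L = 30,240 g as CaCO₃.
(a) Equivalents: 30,240 g ÷ 50 g/eq = 604.8 eq.
(a) Each mole of Na₂CO₃ supplies 2 eq, so 604.8 / 2 = 302.4 mol.
(a) Mass: 302.4 mol × 106 g/mol = 32,050 g.

(b) Volume: 1060 m³ = 1,060,000 L.
(b) Hardness to add: (249 − 128) = 121 mg/L as CaCO₃ × 1,060,000 L = 128,300 g as CaCO₃.
(b) Moles of Ca²⁺ (1 mol Ca²⁺ ≡ 1 mol CaCO₃): 128,300 / 100.1 g/mol = 1281 mol.
(b) Mass of CaCl₂·2H₂O: 1281 × 147 = 188,400 g.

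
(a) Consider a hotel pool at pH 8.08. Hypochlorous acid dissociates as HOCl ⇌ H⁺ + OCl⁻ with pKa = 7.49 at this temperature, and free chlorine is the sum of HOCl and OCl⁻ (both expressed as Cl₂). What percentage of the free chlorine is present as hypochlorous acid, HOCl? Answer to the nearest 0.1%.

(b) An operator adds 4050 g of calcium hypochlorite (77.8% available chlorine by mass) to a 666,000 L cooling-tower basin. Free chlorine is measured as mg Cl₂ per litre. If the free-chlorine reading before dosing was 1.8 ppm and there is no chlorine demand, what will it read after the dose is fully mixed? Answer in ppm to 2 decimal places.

(a) 20.4%; (b) 6.53 ppm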